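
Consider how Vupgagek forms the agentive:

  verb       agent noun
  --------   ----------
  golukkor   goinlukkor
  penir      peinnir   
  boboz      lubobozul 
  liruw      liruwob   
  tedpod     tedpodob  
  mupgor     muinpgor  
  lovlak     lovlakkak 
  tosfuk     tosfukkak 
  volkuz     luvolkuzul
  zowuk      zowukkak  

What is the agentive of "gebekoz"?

lugebekozul

volkuz and tosfuk both have last vowel 'u' yet inflect differently (luvolkuzul, tosfukkak), so the last vowel is not what conditions the rule; the final letter is.
"gebekoz" ends in -z. The stems ending in -z (boboz → lubobozul, volkuz → luvolkuzul) add lu- … -ul around the stem.
The other patterns: stems ending in -k double the final consonant and add -ak; stems ending in -r insert -in- after the first vowel; stems ending in -d or -w add -ob.
So gebekoz → lugebekozul.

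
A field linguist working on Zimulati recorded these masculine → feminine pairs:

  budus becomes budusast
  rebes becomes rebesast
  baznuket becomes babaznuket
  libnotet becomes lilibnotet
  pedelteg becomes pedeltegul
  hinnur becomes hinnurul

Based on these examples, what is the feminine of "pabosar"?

"pabosar" ends in -r. The one such stem in the data (hinnur → hinnurul) adds -ul, so the same rule applies.
The other patterns: stems ending in -s add -ast; stems ending in -t repeat the first consonant+vowel as a prefix.
So pabosar → pabosarul.

pabosarul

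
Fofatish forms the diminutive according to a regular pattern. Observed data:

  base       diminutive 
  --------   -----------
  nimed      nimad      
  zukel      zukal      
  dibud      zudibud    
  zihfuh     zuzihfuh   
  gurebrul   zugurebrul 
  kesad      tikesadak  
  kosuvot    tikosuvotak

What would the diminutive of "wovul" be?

nimed and dibud both end in -d yet inflect differently (nimad, zudibud), so the final letter is not what conditions the rule; the last vowel is.
"wovul" has last vowel 'u'. The stems whose last vowel is 'u' (dibud → zudibud, zihfuh → zuzihfuh, gurebrul → zugurebrul) add the prefix zu-.
So wovul → zuwovul.

zuwovul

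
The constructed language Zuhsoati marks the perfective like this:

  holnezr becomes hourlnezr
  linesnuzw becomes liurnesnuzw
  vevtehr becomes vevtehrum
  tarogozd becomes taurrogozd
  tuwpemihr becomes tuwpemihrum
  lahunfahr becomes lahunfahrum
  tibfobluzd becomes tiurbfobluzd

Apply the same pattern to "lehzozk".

leurhzozk

"lehzozk" has second-to-last letter 'z'. The stems whose second-to-last letter is 'z' (holnezr → hourlnezr, tibfobluzd → tiurbfobluzd, linesnuzw → liurnesnuzw) insert -ur- after the first vowel.
So lehzozk → leurhzozk.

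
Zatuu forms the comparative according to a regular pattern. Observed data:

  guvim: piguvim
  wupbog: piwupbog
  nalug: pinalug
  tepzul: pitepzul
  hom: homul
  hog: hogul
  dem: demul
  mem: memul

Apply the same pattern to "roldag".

piroldag

guvim and hom both end in -m yet inflect differently (piguvim, homul), so the final letter is not what conditions the rule; the number of vowels is.
"roldag" has 2 vowels. The stems with 2 vowels (guvim → piguvim, wupbog → piwupbog, nalug → pinalug) add the prefix pi-.
The other pattern: stems with 1 vowel add -ul.
So roldag → piroldag.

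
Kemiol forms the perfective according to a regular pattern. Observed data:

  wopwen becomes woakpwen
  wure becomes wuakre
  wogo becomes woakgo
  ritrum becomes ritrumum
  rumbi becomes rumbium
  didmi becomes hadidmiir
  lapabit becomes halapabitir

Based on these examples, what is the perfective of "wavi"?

waakvi

rumbi and didmi both end in -i yet inflect differently (rumbium, hadidmiir), so the final letter is not what conditions the rule; the first letter is.
"wavi" begins with w-. The stems beginning with w- (wopwen → woakpwen, wure → wuakre, wogo → woakgo) insert -ak- after the first vowel.
The other patterns: stems beginning with r- add -um; stems beginning with d- or l- add ha- … -ir around the stem.
So wavi → waakvi.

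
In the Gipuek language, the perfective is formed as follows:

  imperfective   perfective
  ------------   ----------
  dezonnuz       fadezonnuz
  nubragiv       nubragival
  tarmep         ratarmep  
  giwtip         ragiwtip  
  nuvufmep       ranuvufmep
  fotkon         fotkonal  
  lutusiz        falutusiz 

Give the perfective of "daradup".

radaradup

lutusiz and giwtip both have last vowel 'i' yet inflect differently (falutusiz, ragiwtip), so the last vowel is not what conditions the rule; the final letter is.
"daradup" ends in -p. The stems ending in -p (nuvufmep → ranuvufmep, tarmep → ratarmep, giwtip → ragiwtip) add the prefix ra-.
So daradup → radaradup.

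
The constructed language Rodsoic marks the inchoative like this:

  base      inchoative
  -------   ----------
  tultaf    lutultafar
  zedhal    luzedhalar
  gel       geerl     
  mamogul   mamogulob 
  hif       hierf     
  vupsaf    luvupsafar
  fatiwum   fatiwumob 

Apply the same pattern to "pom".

"pom" has 1 vowel. The stems with 1 vowel (hif → hierf, gel → geerl) insert -er- after the first vowel.
The other patterns: stems with 2 vowels add lu- … -ar around the stem; stems with 3 vowels add -ob.
So pom → poerm.

poerm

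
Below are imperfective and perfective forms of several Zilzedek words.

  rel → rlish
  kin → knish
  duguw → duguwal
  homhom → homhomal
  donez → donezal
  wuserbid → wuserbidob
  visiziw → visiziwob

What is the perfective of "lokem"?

lokemal

duguw and visiziw both end in -w yet inflect differently (duguwal, visiziwob), so the final letter is not what conditions the rule; the number of vowels is.
"lokem" has 2 vowels. The stems with 2 vowels (duguw → duguwal, homhom → homhomal, donez → donezal) add -al.
The other patterns: stems with 1 vowel delete the last vowel and add -ish; stems with 3 vowels add -ob.
So lokem → lokemal.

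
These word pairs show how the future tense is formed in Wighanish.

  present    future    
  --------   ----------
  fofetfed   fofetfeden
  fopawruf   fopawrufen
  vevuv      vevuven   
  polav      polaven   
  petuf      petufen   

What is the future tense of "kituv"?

Every pair shown (fofetfed → fofetfeden, fopawruf → fopawrufen, vevuv → vevuven, …) follows the same rule: add -en.
So kituv → kituven.

kituven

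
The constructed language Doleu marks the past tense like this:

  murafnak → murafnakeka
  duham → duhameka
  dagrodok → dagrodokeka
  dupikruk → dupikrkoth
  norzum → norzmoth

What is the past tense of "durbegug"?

dupikruk and dagrodok both end in -k yet inflect differently (dupikrkoth, dagrodokeka), so the final letter is not what conditions the rule; the last vowel is.
"durbegug" has last vowel 'u'. The stems whose last vowel is 'u' (norzum → norzmoth, dupikruk → dupikrkoth) delete the last vowel and add -oth.
The other pattern: stems whose last vowel is 'a' or 'o' add -eka.
So durbegug → durbeggoth.

durbeggoth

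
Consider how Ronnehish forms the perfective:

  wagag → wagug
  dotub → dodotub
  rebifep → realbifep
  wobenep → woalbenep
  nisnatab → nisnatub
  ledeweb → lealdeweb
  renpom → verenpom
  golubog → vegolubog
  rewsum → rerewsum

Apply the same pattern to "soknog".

vesoknog

ledeweb and dotub both end in -b yet inflect differently (lealdeweb, dodotub), so the final letter is not what conditions the rule; the last vowel is.
"soknog" has last vowel 'o'. The stems whose last vowel is 'o' (golubog → vegolubog, renpom → verenpom) add the prefix ve-.
The other patterns: stems whose last vowel is 'e' insert -al- after the first vowel; stems whose last vowel is 'u' repeat the first consonant+vowel as a prefix; stems whose last vowel is 'a' change the last vowel to 'u'.
So soknog → vesoknog.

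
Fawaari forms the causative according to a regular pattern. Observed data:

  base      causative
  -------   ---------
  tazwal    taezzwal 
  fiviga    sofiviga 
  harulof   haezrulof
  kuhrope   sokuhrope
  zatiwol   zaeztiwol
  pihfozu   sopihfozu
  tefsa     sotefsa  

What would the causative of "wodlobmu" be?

sowodlobmu

tefsa and tazwal both have last vowel 'a' yet inflect differently (sotefsa, taezzwal), so the last vowel is not what conditions the rule; whether the stem ends in a vowel or a consonant is.
"wodlobmu" ends in a vowel. The stems ending in a vowel (pihfozu → sopihfozu, tefsa → sotefsa, kuhrope → sokuhrope) add the prefix so-.
So wodlobmu → sowodlobmu.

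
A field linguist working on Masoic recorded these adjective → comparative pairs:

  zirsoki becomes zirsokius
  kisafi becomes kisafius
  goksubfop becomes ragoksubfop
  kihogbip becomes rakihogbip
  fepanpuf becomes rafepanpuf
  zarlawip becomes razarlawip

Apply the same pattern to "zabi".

zirsoki and kihogbip both have last vowel 'i' yet inflect differently (zirsokius, rakihogbip), so the last vowel is not what conditions the rule; whether the stem ends in a vowel or a consonant is.
"zabi" ends in a vowel. The stems ending in a vowel (zirsoki → zirsokius, kisafi → kisafius) add -us.
The other pattern: stems ending in a consonant add the prefix ra-.
So zabi → zabius.

zabius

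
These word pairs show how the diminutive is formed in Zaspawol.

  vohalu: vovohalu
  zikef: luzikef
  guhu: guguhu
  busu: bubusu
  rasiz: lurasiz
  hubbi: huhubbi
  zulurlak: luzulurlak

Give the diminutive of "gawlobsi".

gagawlobsi

rasiz and hubbi both have last vowel 'i' yet inflect differently (lurasiz, huhubbi), so the last vowel is not what conditions the rule; whether the stem ends in a vowel or a consonant is.
"gawlobsi" ends in a vowel. The stems ending in a vowel (guhu → guguhu, hubbi → huhubbi, busu → bubusu) repeat the first consonant+vowel as a prefix.
The other pattern: stems ending in a consonant add the prefix lu-.
So gawlobsi → gagawlobsi.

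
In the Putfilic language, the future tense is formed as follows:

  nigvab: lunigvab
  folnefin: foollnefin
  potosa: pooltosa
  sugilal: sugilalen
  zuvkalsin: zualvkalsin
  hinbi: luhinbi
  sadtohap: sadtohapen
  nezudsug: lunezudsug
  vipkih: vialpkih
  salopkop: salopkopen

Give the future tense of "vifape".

vialfape

folnefin and zuvkalsin both end in -n yet inflect differently (foollnefin, zualvkalsin), so the final letter is not what conditions the rule; the first letter is.
"vifape" begins with v-. The one such stem in the data (vipkih → vialpkih) inserts -al- after the first vowel (as does zuvkalsin), so the same rule applies.
So vifape → vialfape.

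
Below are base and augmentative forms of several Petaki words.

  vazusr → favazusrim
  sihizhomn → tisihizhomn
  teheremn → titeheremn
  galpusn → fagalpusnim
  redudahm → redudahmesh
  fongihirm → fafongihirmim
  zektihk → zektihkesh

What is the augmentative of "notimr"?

tinotimr

"notimr" has second-to-last letter 'm'. The stems whose second-to-last letter is 'm' (teheremn → titeheremn, sihizhomn → tisihizhomn) add the prefix ti-.
So notimr → tinotimr.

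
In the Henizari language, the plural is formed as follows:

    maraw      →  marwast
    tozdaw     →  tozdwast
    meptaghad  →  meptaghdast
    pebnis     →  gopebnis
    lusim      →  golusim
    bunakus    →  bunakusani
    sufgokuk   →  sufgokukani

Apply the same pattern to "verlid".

goverlid

pebnis and bunakus both end in -s yet inflect differently (gopebnis, bunakusani), so the final letter is not what conditions the rule; the last vowel is.
"verlid" has last vowel 'i'. The stems whose last vowel is 'i' (pebnis → gopebnis, lusim → golusim) add the prefix go-.
So verlid → goverlid.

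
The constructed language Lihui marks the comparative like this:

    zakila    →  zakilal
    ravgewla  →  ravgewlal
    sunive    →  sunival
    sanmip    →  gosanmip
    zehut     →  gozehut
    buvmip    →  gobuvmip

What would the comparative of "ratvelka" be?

"ratvelka" ends in a vowel. The stems ending in a vowel (zakila → zakilal, ravgewla → ravgewlal, sunive → sunival) drop the final letter and add -al.
So ratvelka → ratvelkal.

ratvelkal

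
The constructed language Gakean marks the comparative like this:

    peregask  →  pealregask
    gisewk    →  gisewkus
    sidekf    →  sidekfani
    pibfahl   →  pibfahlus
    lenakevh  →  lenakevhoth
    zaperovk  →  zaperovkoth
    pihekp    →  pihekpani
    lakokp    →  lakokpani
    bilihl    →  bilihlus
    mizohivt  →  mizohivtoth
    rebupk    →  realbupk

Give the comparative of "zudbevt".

zudbevtoth

zaperovk and gisewk both end in -k yet inflect differently (zaperovkoth, gisewkus), so the final letter is not what conditions the rule; the second-to-last letter is.
"zudbevt" has second-to-last letter 'v'. The stems whose second-to-last letter is 'v' (zaperovk → zaperovkoth, mizohivt → mizohivtoth, lenakevh → lenakevhoth) add -oth.
So zudbevt → zudbevtoth.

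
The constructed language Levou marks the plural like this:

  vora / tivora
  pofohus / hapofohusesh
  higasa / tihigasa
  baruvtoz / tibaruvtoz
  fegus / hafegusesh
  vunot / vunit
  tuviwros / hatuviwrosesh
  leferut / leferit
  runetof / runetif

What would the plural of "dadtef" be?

dadtif

baruvtoz and tuviwros both have last vowel 'o' yet inflect differently (tibaruvtoz, hatuviwrosesh), so the last vowel is not what conditions the rule; the final letter is.
"dadtef" ends in -f. The one such stem in the data (runetof → runetif) changes the last vowel to 'i' (as do leferut, vunot), so the same rule applies.
So dadtef → dadtif.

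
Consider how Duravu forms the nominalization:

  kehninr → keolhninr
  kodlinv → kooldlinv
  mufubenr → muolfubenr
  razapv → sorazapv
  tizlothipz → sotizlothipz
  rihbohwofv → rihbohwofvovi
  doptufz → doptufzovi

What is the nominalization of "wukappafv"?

kodlinv and razapv both end in -v yet inflect differently (kooldlinv, sorazapv), so the final letter is not what conditions the rule; the second-to-last letter is.
"wukappafv" has second-to-last letter 'f'. The stems whose second-to-last letter is 'f' (rihbohwofv → rihbohwofvovi, doptufz → doptufzovi) add -ovi.
The other patterns: stems whose second-to-last letter is 'n' insert -ol- after the first vowel; stems whose second-to-last letter is 'p' add the prefix so-.
So wukappafv → wukappafvovi.

wukappafvovi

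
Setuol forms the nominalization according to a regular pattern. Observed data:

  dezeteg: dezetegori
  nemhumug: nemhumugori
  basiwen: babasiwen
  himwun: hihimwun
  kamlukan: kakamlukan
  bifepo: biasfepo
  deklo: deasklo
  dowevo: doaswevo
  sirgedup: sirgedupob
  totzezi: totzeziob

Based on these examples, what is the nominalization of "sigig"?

dezeteg and basiwen both have last vowel 'e' yet inflect differently (dezetegori, babasiwen), so the last vowel is not what conditions the rule; the final letter is.
"sigig" ends in -g. The stems ending in -g (dezeteg → dezetegori, nemhumug → nemhumugori) add -ori.
The other patterns: stems ending in -n repeat the first consonant+vowel as a prefix; stems ending in -o insert -as- after the first vowel; stems ending in -i or -p add -ob.
So sigig → sigigori.

sigigori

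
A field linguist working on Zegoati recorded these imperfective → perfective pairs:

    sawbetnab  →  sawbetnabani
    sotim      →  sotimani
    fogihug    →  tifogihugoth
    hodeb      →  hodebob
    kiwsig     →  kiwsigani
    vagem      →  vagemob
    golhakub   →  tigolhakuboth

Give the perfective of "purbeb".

hodeb and golhakub both end in -b yet inflect differently (hodebob, tigolhakuboth), so the final letter is not what conditions the rule; the last vowel is.
"purbeb" has last vowel 'e'. The stems whose last vowel is 'e' (vagem → vagemob, hodeb → hodebob) add -ob.
The other patterns: stems whose last vowel is 'u' add ti- … -oth around the stem; stems whose last vowel is 'a' or 'i' add -ani.
So purbeb → purbebob.

purbebob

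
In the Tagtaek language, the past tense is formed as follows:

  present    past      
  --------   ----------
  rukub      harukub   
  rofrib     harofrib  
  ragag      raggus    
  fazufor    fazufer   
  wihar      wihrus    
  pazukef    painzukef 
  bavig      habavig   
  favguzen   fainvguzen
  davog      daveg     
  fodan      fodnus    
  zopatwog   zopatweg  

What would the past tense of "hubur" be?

hahubur

davog and bavig both end in -g yet inflect differently (daveg, habavig), so the final letter is not what conditions the rule; the last vowel is.
"hubur" has last vowel 'u'. The one such stem in the data (rukub → harukub) adds the prefix ha-, so the same rule applies.
The other patterns: stems whose last vowel is 'o' change the last vowel to 'e'; stems whose last vowel is 'e' insert -in- after the first vowel; stems whose last vowel is 'a' delete the last vowel and add -us.
So hubur → hahubur.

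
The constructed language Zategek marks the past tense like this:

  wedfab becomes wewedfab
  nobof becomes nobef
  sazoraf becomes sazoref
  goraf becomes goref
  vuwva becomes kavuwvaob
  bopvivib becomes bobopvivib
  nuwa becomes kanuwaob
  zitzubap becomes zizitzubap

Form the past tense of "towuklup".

totowuklup

"towuklup" ends in -p. The one such stem in the data (zitzubap → zizitzubap) repeats the first consonant+vowel as a prefix (as do bopvivib, wedfab), so the same rule applies.
The other patterns: stems ending in -f change the last vowel to 'e'; stems ending in -a add ka- … -ob around the stem.
So towuklup → totowuklup.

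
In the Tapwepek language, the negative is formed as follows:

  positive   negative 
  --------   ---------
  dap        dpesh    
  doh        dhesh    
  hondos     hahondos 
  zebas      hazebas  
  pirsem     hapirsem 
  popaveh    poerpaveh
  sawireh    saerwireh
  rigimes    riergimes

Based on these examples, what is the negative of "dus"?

doh and popaveh both end in -h yet inflect differently (dhesh, poerpaveh), so the final letter is not what conditions the rule; the number of vowels is.
"dus" has 1 vowel. The stems with 1 vowel (dap → dpesh, doh → dhesh) delete the last vowel and add -esh.
The other patterns: stems with 2 vowels add the prefix ha-; stems with 3 vowels insert -er- after the first vowel.
So dus → dsesh.

dsesh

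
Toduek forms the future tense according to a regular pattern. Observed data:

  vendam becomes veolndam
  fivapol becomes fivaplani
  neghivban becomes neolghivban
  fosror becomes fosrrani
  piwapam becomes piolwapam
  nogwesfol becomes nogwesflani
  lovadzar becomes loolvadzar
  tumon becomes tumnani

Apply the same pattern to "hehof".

hehfani

neghivban and tumon both end in -n yet inflect differently (neolghivban, tumnani), so the final letter is not what conditions the rule; the last vowel is.
"hehof" has last vowel 'o'. The stems whose last vowel is 'o' (nogwesfol → nogwesflani, tumon → tumnani, fivapol → fivaplani) delete the last vowel and add -ani.
The other pattern: stems whose last vowel is 'a' insert -ol- after the first vowel.
So hehof → hehfani.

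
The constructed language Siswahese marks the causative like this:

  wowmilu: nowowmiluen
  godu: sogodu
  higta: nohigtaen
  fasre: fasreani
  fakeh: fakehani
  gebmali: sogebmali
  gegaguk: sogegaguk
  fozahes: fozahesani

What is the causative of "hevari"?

nohevarien

"hevari" begins with h-. The one such stem in the data (higta → nohigtaen) adds no- … -en around the stem, so the same rule applies.
So hevari → nohevarien.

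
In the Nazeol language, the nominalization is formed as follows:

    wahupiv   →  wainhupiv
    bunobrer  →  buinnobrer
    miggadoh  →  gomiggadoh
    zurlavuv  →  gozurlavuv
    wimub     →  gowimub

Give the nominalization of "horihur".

gohorihur

"horihur" has last vowel 'u'. The stems whose last vowel is 'u' (zurlavuv → gozurlavuv, wimub → gowimub) add the prefix go-.
The other pattern: stems whose last vowel is 'e' or 'i' insert -in- after the first vowel.
So horihur → gohorihur.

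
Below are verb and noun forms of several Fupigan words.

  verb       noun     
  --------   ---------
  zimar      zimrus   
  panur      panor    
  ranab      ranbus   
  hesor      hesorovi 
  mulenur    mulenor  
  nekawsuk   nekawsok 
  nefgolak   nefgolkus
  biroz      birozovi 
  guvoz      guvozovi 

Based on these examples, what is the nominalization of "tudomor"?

tudomorovi

hesor and zimar both end in -r yet inflect differently (hesorovi, zimrus), so the final letter is not what conditions the rule; the last vowel is.
"tudomor" has last vowel 'o'. The stems whose last vowel is 'o' (guvoz → guvozovi, hesor → hesorovi, biroz → birozovi) add -ovi.
The other patterns: stems whose last vowel is 'a' delete the last vowel and add -us; stems whose last vowel is 'u' change the last vowel to 'o'.
So tudomor → tudomorovi.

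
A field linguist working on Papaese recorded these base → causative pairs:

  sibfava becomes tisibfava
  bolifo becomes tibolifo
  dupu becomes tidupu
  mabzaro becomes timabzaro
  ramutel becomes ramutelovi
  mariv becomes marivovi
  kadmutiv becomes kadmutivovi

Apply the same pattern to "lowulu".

mabzaro and mariv both begin with m- yet inflect differently (timabzaro, marivovi), so the first letter is not what conditions the rule; whether the stem ends in a vowel or a consonant is.
"lowulu" ends in a vowel. The stems ending in a vowel (sibfava → tisibfava, bolifo → tibolifo, dupu → tidupu) add the prefix ti-.
So lowulu → tilowulu.

tilowulu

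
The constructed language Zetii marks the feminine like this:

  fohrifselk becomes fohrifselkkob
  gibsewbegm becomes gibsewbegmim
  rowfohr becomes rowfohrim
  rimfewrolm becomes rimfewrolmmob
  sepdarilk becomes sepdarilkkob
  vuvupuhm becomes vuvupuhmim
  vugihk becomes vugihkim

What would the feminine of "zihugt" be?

rimfewrolm and gibsewbegm both end in -m yet inflect differently (rimfewrolmmob, gibsewbegmim), so the final letter is not what conditions the rule; the second-to-last letter is.
"zihugt" has second-to-last letter 'g'. The one such stem in the data (gibsewbegm → gibsewbegmim) adds -im, so the same rule applies.
So zihugt → zihugtim.

zihugtim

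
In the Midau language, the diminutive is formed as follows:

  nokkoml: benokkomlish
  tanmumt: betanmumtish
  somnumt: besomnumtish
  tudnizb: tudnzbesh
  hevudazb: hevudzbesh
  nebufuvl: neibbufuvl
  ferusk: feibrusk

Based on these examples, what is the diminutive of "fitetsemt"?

befitetsemtish

"fitetsemt" has second-to-last letter 'm'. The stems whose second-to-last letter is 'm' (nokkoml → benokkomlish, tanmumt → betanmumtish, somnumt → besomnumtish) add be- … -ish around the stem.
The other patterns: stems whose second-to-last letter is 'z' delete the last vowel and add -esh; stems whose second-to-last letter is 's' or 'v' insert -ib- after the first vowel.
So fitetsemt → befitetsemtish.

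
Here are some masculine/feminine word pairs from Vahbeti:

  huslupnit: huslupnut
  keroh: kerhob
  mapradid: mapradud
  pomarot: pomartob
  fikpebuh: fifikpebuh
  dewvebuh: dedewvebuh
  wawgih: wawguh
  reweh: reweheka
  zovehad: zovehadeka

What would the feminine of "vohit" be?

dewvebuh and wawgih both end in -h yet inflect differently (dedewvebuh, wawguh), so the final letter is not what conditions the rule; the last vowel is.
"vohit" has last vowel 'i'. The stems whose last vowel is 'i' (huslupnit → huslupnut, wawgih → wawguh, mapradid → mapradud) change the last vowel to 'u'.
The other patterns: stems whose last vowel is 'u' repeat the first consonant+vowel as a prefix; stems whose last vowel is 'o' delete the last vowel and add -ob; stems whose last vowel is 'a' or 'e' add -eka.
So vohit → vohut.

vohut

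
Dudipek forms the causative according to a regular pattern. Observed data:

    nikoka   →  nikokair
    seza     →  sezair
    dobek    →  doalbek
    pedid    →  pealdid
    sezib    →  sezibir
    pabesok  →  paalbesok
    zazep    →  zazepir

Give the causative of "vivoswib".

pedid and sezib both have last vowel 'i' yet inflect differently (pealdid, sezibir), so the last vowel is not what conditions the rule; the final letter is.
"vivoswib" ends in -b. The one such stem in the data (sezib → sezibir) adds -ir, so the same rule applies.
So vivoswib → vivoswibir.

vivoswibir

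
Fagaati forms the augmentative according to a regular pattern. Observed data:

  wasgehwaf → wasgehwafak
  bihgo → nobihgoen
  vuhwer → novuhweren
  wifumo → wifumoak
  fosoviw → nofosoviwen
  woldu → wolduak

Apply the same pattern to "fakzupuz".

nofakzupuzen

wifumo and bihgo both end in -o yet inflect differently (wifumoak, nobihgoen), so the final letter is not what conditions the rule; the first letter is.
"fakzupuz" begins with f-. The one such stem in the data (fosoviw → nofosoviwen) adds no- … -en around the stem, so the same rule applies.
So fakzupuz → nofakzupuzen.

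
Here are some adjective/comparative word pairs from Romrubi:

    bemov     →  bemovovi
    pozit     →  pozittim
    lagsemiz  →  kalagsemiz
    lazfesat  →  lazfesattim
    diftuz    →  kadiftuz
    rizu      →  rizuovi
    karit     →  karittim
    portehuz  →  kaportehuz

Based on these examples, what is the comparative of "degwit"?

degwittim

karit and lagsemiz both have last vowel 'i' yet inflect differently (karittim, kalagsemiz), so the last vowel is not what conditions the rule; the final letter is.
"degwit" ends in -t. The stems ending in -t (karit → karittim, pozit → pozittim, lazfesat → lazfesattim) double the final consonant and add -im.
So degwit → degwittim.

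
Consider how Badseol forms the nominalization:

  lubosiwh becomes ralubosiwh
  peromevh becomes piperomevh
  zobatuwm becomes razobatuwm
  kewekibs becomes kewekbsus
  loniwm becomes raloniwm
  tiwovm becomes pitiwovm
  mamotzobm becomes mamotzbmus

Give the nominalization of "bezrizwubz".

"bezrizwubz" has second-to-last letter 'b'. The stems whose second-to-last letter is 'b' (kewekibs → kewekbsus, mamotzobm → mamotzbmus) delete the last vowel and add -us.
So bezrizwubz → bezrizwbzus.

bezrizwbzus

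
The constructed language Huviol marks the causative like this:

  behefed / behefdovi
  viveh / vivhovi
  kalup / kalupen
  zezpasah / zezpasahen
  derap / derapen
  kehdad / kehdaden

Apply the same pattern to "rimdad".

viveh and zezpasah both end in -h yet inflect differently (vivhovi, zezpasahen), so the final letter is not what conditions the rule; the last vowel is.
"rimdad" has last vowel 'a'. The stems whose last vowel is 'a' (zezpasah → zezpasahen, derap → derapen, kehdad → kehdaden) add -en.
The other pattern: stems whose last vowel is 'e' delete the last vowel and add -ovi.
So rimdad → rimdaden.

rimdaden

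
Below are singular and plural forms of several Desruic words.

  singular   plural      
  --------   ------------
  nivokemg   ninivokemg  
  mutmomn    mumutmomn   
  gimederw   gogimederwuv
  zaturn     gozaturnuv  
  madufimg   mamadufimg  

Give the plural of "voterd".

govoterduv

mutmomn and zaturn both end in -n yet inflect differently (mumutmomn, gozaturnuv), so the final letter is not what conditions the rule; the second-to-last letter is.
"voterd" has second-to-last letter 'r'. The stems whose second-to-last letter is 'r' (zaturn → gozaturnuv, gimederw → gogimederwuv) add go- … -uv around the stem.
The other pattern: stems whose second-to-last letter is 'm' repeat the first consonant+vowel as a prefix.
So voterd → govoterduv.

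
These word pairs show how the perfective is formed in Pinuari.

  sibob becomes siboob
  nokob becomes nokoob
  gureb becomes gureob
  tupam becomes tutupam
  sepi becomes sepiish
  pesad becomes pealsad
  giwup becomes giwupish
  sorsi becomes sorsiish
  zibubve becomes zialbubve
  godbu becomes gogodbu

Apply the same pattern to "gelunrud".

giwup and godbu both have last vowel 'u' yet inflect differently (giwupish, gogodbu), so the last vowel is not what conditions the rule; the final letter is.
"gelunrud" ends in -d. The one such stem in the data (pesad → pealsad) inserts -al- after the first vowel (as does zibubve), so the same rule applies.
The other patterns: stems ending in -b drop the final letter and add -ob; stems ending in -i or -p add -ish; stems ending in -m or -u repeat the first consonant+vowel as a prefix.
So gelunrud → geallunrud.

geallunrud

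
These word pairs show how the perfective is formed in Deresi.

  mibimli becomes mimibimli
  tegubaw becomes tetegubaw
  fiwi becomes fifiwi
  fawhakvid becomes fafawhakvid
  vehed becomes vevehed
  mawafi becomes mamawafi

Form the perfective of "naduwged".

Every pair shown (mibimli → mimibimli, tegubaw → tetegubaw, fiwi → fifiwi, …) follows the same rule: repeat the first consonant+vowel as a prefix.
So naduwged → nanaduwged.

nanaduwged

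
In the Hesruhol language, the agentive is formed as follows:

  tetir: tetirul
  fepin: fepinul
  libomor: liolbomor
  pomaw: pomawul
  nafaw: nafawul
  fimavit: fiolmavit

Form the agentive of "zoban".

tetir and libomor both end in -r yet inflect differently (tetirul, liolbomor), so the final letter is not what conditions the rule; the number of vowels is.
"zoban" has 2 vowels. The stems with 2 vowels (fepin → fepinul, pomaw → pomawul, tetir → tetirul) add -ul.
The other pattern: stems with 3 vowels insert -ol- after the first vowel.
So zoban → zobanul.

zobanul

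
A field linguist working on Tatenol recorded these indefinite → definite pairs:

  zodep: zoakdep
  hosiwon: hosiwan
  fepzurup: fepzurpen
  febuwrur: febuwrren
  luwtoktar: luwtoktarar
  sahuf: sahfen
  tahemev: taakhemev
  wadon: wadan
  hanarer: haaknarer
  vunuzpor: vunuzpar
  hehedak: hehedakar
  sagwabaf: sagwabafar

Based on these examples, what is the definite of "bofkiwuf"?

febuwrur and luwtoktar both end in -r yet inflect differently (febuwrren, luwtoktarar), so the final letter is not what conditions the rule; the last vowel is.
"bofkiwuf" has last vowel 'u'. The stems whose last vowel is 'u' (fepzurup → fepzurpen, febuwrur → febuwrren, sahuf → sahfen) delete the last vowel and add -en.
So bofkiwuf → bofkiwfen.

bofkiwfen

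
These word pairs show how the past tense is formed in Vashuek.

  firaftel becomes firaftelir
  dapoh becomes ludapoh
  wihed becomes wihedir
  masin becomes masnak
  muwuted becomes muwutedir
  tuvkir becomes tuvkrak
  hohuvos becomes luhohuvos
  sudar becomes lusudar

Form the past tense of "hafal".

luhafal

tuvkir and sudar both end in -r yet inflect differently (tuvkrak, lusudar), so the final letter is not what conditions the rule; the last vowel is.
"hafal" has last vowel 'a'. The one such stem in the data (sudar → lusudar) adds the prefix lu-, so the same rule applies.
So hafal → luhafal.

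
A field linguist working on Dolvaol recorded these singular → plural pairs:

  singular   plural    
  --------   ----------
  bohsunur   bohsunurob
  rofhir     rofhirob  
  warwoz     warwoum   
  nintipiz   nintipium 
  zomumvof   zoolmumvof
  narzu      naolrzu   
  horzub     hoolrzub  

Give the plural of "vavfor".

rofhir and nintipiz both have last vowel 'i' yet inflect differently (rofhirob, nintipium), so the last vowel is not what conditions the rule; the final letter is.
"vavfor" ends in -r. The stems ending in -r (bohsunur → bohsunurob, rofhir → rofhirob) add -ob.
The other patterns: stems ending in -z drop the final letter and add -um; stems ending in -b, -f or -u insert -ol- after the first vowel.
So vavfor → vavforob.

vavforob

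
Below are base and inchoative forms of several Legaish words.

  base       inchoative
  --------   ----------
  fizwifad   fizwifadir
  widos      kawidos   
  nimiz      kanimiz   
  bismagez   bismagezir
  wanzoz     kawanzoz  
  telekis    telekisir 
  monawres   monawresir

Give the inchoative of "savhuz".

nimiz and bismagez both end in -z yet inflect differently (kanimiz, bismagezir), so the final letter is not what conditions the rule; the number of vowels is.
"savhuz" has 2 vowels. The stems with 2 vowels (nimiz → kanimiz, widos → kawidos, wanzoz → kawanzoz) add the prefix ka-.
So savhuz → kasavhuz.

kasavhuz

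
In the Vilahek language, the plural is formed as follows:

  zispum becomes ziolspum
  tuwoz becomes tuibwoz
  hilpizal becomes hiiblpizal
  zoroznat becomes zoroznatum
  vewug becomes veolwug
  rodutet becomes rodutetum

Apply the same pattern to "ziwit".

ziwitum

zoroznat and hilpizal both have last vowel 'a' yet inflect differently (zoroznatum, hiiblpizal), so the last vowel is not what conditions the rule; the final letter is.
"ziwit" ends in -t. The stems ending in -t (rodutet → rodutetum, zoroznat → zoroznatum) add -um.
So ziwit → ziwitum.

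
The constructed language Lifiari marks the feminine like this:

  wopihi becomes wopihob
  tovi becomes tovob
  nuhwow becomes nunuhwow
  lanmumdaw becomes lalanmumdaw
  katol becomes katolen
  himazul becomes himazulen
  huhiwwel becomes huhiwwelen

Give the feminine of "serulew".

nuhwow and katol both have last vowel 'o' yet inflect differently (nunuhwow, katolen), so the last vowel is not what conditions the rule; the final letter is.
"serulew" ends in -w. The stems ending in -w (nuhwow → nunuhwow, lanmumdaw → lalanmumdaw) repeat the first consonant+vowel as a prefix.
The other patterns: stems ending in -i drop the final letter and add -ob; stems ending in -l add -en.
So serulew → seserulew.

seserulew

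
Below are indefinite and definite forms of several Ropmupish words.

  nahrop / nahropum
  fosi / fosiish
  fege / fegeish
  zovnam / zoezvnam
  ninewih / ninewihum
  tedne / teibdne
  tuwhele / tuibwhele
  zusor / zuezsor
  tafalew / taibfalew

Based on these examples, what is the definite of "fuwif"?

fuwifish

"fuwif" begins with f-. The stems beginning with f- (fege → fegeish, fosi → fosiish) add -ish.
So fuwif → fuwifish.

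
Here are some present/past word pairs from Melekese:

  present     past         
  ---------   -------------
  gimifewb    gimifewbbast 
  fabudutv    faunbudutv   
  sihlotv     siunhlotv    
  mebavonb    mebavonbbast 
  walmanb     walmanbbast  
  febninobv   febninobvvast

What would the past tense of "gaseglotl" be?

gaunseglotl

"gaseglotl" has second-to-last letter 't'. The stems whose second-to-last letter is 't' (sihlotv → siunhlotv, fabudutv → faunbudutv) insert -un- after the first vowel.
So gaseglotl → gaunseglotl.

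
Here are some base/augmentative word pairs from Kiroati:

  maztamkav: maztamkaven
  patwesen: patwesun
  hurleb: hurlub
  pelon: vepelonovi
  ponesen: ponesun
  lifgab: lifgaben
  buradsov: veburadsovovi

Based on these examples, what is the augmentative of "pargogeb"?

lifgab and hurleb both end in -b yet inflect differently (lifgaben, hurlub), so the final letter is not what conditions the rule; the last vowel is.
"pargogeb" has last vowel 'e'. The stems whose last vowel is 'e' (ponesen → ponesun, patwesen → patwesun, hurleb → hurlub) change the last vowel to 'u'.
So pargogeb → pargogub.

pargogub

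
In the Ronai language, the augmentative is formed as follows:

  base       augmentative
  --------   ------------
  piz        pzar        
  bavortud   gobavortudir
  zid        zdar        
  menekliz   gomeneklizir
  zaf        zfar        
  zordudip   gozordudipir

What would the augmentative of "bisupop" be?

gobisupopir

"bisupop" has 3 vowels. The stems with 3 vowels (bavortud → gobavortudir, menekliz → gomeneklizir, zordudip → gozordudipir) add go- … -ir around the stem.
The other pattern: stems with 1 vowel delete the last vowel and add -ar.
So bisupop → gobisupopir.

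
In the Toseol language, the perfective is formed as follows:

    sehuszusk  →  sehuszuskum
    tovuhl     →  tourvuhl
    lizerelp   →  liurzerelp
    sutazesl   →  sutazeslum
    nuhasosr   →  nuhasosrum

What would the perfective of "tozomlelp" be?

tourzomlelp

sutazesl and tovuhl both end in -l yet inflect differently (sutazeslum, tourvuhl), so the final letter is not what conditions the rule; the second-to-last letter is.
"tozomlelp" has second-to-last letter 'l'. The one such stem in the data (lizerelp → liurzerelp) inserts -ur- after the first vowel (as does tovuhl), so the same rule applies.
So tozomlelp → tourzomlelp.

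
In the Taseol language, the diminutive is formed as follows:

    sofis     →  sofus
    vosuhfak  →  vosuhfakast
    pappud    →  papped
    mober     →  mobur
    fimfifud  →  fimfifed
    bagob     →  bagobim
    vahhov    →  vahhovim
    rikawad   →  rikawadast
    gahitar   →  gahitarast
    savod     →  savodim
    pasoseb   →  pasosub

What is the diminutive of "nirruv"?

nirrev

mober and gahitar both end in -r yet inflect differently (mobur, gahitarast), so the final letter is not what conditions the rule; the last vowel is.
"nirruv" has last vowel 'u'. The stems whose last vowel is 'u' (fimfifud → fimfifed, pappud → papped) change the last vowel to 'e'.
The other patterns: stems whose last vowel is 'e' or 'i' change the last vowel to 'u'; stems whose last vowel is 'a' add -ast; stems whose last vowel is 'o' add -im.
So nirruv → nirrev.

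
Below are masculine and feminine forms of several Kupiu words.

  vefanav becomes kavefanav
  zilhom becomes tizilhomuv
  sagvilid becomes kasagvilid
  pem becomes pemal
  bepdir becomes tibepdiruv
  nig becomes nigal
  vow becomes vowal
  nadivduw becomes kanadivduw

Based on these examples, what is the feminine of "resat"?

tiresatuv

pem and zilhom both end in -m yet inflect differently (pemal, tizilhomuv), so the final letter is not what conditions the rule; the number of vowels is.
"resat" has 2 vowels. The stems with 2 vowels (zilhom → tizilhomuv, bepdir → tibepdiruv) add ti- … -uv around the stem.
So resat → tiresatuv.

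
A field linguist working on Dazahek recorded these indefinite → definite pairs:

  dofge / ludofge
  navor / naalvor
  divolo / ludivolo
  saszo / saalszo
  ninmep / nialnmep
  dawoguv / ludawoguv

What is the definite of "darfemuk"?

divolo and saszo both end in -o yet inflect differently (ludivolo, saalszo), so the final letter is not what conditions the rule; the first letter is.
"darfemuk" begins with d-. The stems beginning with d- (dofge → ludofge, dawoguv → ludawoguv, divolo → ludivolo) add the prefix lu-.
The other pattern: stems beginning with n- or s- insert -al- after the first vowel.
So darfemuk → ludarfemuk.

ludarfemuk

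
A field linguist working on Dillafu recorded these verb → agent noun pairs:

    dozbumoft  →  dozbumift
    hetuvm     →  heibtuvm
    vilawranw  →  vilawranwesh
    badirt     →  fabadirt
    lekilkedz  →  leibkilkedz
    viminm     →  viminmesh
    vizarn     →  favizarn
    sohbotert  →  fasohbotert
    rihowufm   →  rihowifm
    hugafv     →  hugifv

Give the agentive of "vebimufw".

dozbumoft and badirt both end in -t yet inflect differently (dozbumift, fabadirt), so the final letter is not what conditions the rule; the second-to-last letter is.
"vebimufw" has second-to-last letter 'f'. The stems whose second-to-last letter is 'f' (rihowufm → rihowifm, hugafv → hugifv, dozbumoft → dozbumift) change the last vowel to 'i'.
So vebimufw → vebimifw.

vebimifw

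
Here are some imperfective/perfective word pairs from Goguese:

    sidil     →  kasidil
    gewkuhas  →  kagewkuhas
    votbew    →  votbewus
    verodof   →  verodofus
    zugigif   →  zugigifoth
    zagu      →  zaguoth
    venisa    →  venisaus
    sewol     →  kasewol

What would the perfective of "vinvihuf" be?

vinvihufus

zugigif and verodof both end in -f yet inflect differently (zugigifoth, verodofus), so the final letter is not what conditions the rule; the first letter is.
"vinvihuf" begins with v-. The stems beginning with v- (venisa → venisaus, verodof → verodofus, votbew → votbewus) add -us.
So vinvihuf → vinvihufus.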